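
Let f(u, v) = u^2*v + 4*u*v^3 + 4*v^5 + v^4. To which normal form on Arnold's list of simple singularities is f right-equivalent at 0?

D_{5}

The Hessian of f at 0 has rank 0. Corank 2; j^3 = u^2*v has shape L^2 M (L != M), so D-series; mu = 5 gives D_5.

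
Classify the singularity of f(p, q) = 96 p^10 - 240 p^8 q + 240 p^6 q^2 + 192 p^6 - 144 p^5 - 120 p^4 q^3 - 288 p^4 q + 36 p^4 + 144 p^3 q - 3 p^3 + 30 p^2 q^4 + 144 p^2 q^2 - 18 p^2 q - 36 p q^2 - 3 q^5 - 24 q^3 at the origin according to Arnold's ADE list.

E_8

The Hessian of f at 0 has rank 0. Corank 2; j^3 = -3*(p + 2*q)^3 is a perfect cube, so E-series; the 5-jet and mu = 8 give E_8.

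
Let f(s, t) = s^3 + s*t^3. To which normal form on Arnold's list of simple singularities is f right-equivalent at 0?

E_{7}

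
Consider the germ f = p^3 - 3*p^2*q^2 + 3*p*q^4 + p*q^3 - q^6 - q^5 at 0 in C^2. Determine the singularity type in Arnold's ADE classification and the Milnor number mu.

The Hessian of f at 0 has rank 0. Corank 2; j^3 = p^3 is a perfect cube, so E-series; the 4-jet and mu = 7 give E_7.

Type E_{7}, Milnor number mu = 7.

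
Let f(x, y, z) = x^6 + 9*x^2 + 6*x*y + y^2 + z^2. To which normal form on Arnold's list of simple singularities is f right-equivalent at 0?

A_{5}

The Hessian of f at 0 has rank 2. Corank 1: A-series; mu = 5 gives A_5.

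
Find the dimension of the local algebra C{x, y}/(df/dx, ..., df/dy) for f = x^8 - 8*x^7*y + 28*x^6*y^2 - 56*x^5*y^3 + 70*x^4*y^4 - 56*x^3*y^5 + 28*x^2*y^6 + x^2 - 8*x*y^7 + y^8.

7

The Hessian of f at 0 has rank 1. Corank 1: A-series; mu = 7 gives A_7.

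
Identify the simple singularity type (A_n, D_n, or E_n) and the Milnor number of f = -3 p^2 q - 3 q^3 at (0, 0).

Type D_4, Milnor number mu = 4.

The Hessian of f at 0 has rank 0. Corank 2; j^3 = -3*q*(p^2 + q^2) splits into three distinct lines over C (the quadratic factor has nonzero discriminant), so D_4.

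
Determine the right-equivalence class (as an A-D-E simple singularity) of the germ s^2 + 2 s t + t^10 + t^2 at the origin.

A_{9}

The Hessian of f at 0 has rank 1. Corank 1: A-series; mu = 9 gives A_9.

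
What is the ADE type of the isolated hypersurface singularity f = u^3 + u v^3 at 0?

E_7

The Hessian of f at 0 is [[0, 0], [0, 0]] with rank 0, so corank 2. A Groebner basis of the Jacobian ideal J(f) in C{u,v} is {u^3, u*v^2, 3*u^2 + v^3}; counting standard monomials gives mu = 7. Corank 2; j^3 = u^3 is a perfect cube, so E-series; the 4-jet and mu = 7 give E_7.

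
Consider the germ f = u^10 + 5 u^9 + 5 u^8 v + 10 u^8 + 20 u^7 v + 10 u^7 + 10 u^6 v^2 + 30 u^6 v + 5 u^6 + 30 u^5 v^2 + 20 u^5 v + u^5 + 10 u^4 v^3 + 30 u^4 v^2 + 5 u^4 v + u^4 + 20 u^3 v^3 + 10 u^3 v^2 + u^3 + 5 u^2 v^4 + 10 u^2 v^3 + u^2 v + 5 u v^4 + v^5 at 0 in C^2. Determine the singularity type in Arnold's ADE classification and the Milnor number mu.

Type D_6, Milnor number mu = 6.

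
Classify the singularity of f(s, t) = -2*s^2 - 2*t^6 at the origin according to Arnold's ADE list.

The Hessian of f at 0 has rank 1. Corank 1: A-series; mu = 5 gives A_5.

A5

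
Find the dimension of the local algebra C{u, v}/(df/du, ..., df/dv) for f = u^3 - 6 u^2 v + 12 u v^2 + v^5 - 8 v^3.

The Hessian of f at 0 is [[0, 0], [0, 0]] with rank 0, so corank 2. A Groebner basis of the Jacobian ideal J(f) in C{u,v} is {v^4, u^2 - 4*u*v + 4*v^2}; counting standard monomials gives mu = 8. Corank 2; j^3 = (u - 2*v)^3 is a perfect cube, so E-series; the 5-jet and mu = 8 give E_8.

8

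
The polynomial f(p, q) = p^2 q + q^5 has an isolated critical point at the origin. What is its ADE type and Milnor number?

Type D_6, Milnor number mu = 6.

The Hessian of f at 0 is [[0, 0], [0, 0]] with rank 0, so corank 2. A Groebner basis of the Jacobian ideal J(f) in C{p,q} is {p^2/5 + q^4, p^3, p*q}; counting standard monomials gives mu = 6. Corank 2; j^3 = p^2*q has shape L^2 M (L != M), so D-series; mu = 6 gives D_6.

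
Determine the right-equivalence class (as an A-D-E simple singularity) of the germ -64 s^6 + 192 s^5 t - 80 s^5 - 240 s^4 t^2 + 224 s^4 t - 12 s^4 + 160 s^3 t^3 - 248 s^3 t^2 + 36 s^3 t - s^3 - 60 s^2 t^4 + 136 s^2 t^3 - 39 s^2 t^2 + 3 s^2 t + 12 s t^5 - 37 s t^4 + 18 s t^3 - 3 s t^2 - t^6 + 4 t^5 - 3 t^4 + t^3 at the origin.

E8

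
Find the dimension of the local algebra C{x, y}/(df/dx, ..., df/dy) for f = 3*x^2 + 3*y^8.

7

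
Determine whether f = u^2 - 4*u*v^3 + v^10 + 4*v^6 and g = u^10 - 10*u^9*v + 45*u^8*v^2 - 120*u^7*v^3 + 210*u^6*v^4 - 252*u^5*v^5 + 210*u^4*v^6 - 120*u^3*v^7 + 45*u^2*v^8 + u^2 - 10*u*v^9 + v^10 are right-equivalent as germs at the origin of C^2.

Yes.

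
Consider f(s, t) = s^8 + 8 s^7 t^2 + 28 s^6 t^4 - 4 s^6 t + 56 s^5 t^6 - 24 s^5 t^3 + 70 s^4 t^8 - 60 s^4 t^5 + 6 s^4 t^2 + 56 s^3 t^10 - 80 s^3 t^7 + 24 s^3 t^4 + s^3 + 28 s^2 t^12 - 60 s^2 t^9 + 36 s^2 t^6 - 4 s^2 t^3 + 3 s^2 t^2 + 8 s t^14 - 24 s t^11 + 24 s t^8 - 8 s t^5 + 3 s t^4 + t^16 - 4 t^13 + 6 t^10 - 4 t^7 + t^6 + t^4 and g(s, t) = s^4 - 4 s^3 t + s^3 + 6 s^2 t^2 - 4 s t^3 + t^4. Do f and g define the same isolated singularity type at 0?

The Hessian of f at 0 is [[0, 0], [0, 0]] with rank 0, so corank 2. A Groebner basis of the Jacobian ideal J(f) in C{s,t} is {s^3, s^2*t, s^2/2 + s*t^2, t^3}; counting standard monomials gives mu = 6. Corank 2; j^3 = s^3 is a perfect cube, so E-series; the 4-jet and mu = 6 give E_6. The Hessian of g at 0 is [[0, 0], [0, 0]] with rank 0, so corank 2. A Groebner basis of the Jacobian ideal J(g) in C{s,t} is {t^4, s*t^2 - t^3/3, s^2}; counting standard monomials gives mu = 6. Corank 2; j^3 = s^3 is a perfect cube, so E-series; the 4-jet and mu = 6 give E_6. Both have type E_6, hence right-equivalent.

Yes.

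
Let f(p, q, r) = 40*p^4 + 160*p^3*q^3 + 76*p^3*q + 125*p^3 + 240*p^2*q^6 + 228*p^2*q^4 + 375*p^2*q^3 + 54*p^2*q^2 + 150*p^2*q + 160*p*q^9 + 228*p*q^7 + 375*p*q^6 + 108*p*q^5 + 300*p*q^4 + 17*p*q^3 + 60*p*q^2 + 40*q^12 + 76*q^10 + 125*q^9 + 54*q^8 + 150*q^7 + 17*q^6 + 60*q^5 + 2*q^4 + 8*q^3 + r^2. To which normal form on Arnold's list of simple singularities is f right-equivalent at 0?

E_7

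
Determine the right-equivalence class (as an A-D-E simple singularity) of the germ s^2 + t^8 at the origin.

A_{7}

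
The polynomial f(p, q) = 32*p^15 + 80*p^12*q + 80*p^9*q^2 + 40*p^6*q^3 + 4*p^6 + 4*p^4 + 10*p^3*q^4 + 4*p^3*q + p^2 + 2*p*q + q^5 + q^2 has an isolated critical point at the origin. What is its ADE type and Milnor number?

Type A4, Milnor number mu = 4.

The Hessian of f at 0 has rank 1. Corank 1: A-series; mu = 4 gives A_4.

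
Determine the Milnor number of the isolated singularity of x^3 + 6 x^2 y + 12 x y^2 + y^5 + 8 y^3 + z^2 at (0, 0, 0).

The Hessian of f at 0 is [[0, 0, 0], [0, 0, 0], [0, 0, 2]] with rank 1, so corank 2. A Groebner basis of the Jacobian ideal J(f) in C{x,y,z} is {y^4, x^2 + 4*x*y + 4*y^2, z}; counting standard monomials gives mu = 8. Corank 2; j^3 = (x + 2*y)^3 is a perfect cube, so E-series; the 5-jet and mu = 8 give E_8.

8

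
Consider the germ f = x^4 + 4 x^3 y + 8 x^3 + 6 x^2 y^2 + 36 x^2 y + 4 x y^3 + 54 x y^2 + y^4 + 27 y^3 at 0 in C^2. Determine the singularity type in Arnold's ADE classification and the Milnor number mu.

The Hessian of f at 0 has rank 0. Corank 2; j^3 = (2*x + 3*y)^3 is a perfect cube, so E-series; the 4-jet and mu = 6 give E_6.

Type E_{6}, Milnor number mu = 6.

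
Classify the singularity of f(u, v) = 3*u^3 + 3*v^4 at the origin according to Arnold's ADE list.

The Hessian of f at 0 has rank 0. Corank 2; j^3 = 3*u^3 is a perfect cube, so E-series; the 4-jet and mu = 6 give E_6.

E_{6}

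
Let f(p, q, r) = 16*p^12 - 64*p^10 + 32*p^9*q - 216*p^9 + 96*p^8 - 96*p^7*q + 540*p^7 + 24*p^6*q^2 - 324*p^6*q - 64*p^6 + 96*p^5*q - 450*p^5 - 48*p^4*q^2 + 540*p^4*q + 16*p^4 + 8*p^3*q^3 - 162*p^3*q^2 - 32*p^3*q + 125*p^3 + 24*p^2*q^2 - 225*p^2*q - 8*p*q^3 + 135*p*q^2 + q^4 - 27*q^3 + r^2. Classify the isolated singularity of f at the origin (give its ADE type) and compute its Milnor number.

The Hessian of f at 0 is [[0, 0, 0], [0, 0, 0], [0, 0, 2]] with rank 1, so corank 2. A Groebner basis of the Jacobian ideal J(f) in C{p,q,r} is {q^4, p*q^2 - 17*q^3/30, p^2 - 6*p*q/5 + 9*q^2/25, r}; counting standard monomials gives mu = 6. Corank 2; j^3 = (5*p - 3*q)^3 is a perfect cube, so E-series; the 4-jet and mu = 6 give E_6.

Type E6, Milnor number mu = 6.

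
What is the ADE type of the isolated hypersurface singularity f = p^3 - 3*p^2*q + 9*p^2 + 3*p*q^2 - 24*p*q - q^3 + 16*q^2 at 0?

A_2

The Hessian of f at 0 has rank 1. Corank 1: A-series; mu = 2 gives A_2.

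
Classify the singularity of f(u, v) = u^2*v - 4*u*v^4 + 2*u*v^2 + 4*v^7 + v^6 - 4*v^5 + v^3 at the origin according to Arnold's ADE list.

The Hessian of f at 0 is [[0, 0], [0, 0]] with rank 0, so corank 2. A Groebner basis of the Jacobian ideal J(f) in C{u,v} is {-u*v/2 + v^4 - v^2/2, u^3 + u^2 + 2*u*v + v^3 + v^2, u^2*v - 2*u^2/3 - 4*u*v/3 - v^3 - 2*v^2/3, u^2/3 + u*v^2 + 2*u*v/3 + v^3 + v^2/3}; counting standard monomials gives mu = 7. Corank 2; j^3 = v*(u + v)^2 has shape L^2 M (L != M), so D-series; mu = 7 gives D_7.

D_{7}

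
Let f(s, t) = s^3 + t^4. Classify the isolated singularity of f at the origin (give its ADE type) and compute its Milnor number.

The Hessian of f at 0 is [[0, 0], [0, 0]] with rank 0, so corank 2. A Groebner basis of the Jacobian ideal J(f) in C{s,t} is {t^3, s^2}; counting standard monomials gives mu = 6. Corank 2; j^3 = s^3 is a perfect cube, so E-series; the 4-jet and mu = 6 give E_6.

Type E_6, Milnor number mu = 6.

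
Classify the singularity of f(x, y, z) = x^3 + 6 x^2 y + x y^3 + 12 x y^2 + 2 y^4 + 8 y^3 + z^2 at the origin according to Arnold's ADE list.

The Hessian of f at 0 is [[0, 0, 0], [0, 0, 0], [0, 0, 2]] with rank 1, so corank 2. A Groebner basis of the Jacobian ideal J(f) in C{x,y,z} is {x^3 + 6*x^2*y + 48*x^2 + 192*x*y + 192*y^2, -6*x^2 + x*y^2 - 24*x*y - 24*y^2, 3*x^2 + 12*x*y + y^3 + 12*y^2, z}; counting standard monomials gives mu = 7. Corank 2; j^3 = (x + 2*y)^3 is a perfect cube, so E-series; the 4-jet and mu = 7 give E_7.

E7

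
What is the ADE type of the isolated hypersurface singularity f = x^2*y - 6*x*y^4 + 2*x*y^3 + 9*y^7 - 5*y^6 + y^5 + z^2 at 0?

D7

The Hessian of f at 0 is [[0, 0, 0], [0, 0, 0], [0, 0, 2]] with rank 1, so corank 2. A Groebner basis of the Jacobian ideal J(f) in C{x,y,z} is {-x*y/3 + y^4 - y^3/3, x^3, x^2*y + x^2/12 - x*y/36 - y^3/36, x^2/4 + x*y^2 + x*y/4 + y^3/4, z}; counting standard monomials gives mu = 7. Corank 2; j^3 = x^2*y has shape L^2 M (L != M), so D-series; mu = 7 gives D_7.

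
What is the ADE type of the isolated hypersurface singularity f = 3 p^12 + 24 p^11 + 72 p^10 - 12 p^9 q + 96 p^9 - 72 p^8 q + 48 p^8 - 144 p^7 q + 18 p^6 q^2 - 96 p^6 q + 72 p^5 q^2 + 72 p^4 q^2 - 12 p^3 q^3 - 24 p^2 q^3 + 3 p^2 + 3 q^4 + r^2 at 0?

A3

The Hessian of f at 0 has rank 2. Corank 1: A-series; mu = 3 gives A_3.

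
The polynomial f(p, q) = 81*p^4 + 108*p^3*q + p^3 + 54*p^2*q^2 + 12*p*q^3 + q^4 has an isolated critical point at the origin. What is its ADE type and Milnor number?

Type E_{6}, Milnor number mu = 6.

The Hessian of f at 0 is [[0, 0], [0, 0]] with rank 0, so corank 2. A Groebner basis of the Jacobian ideal J(f) in C{p,q} is {q^4, p*q^2 + q^3/9, p^2}; counting standard monomials gives mu = 6. Corank 2; j^3 = p^3 is a perfect cube, so E-series; the 4-jet and mu = 6 give E_6.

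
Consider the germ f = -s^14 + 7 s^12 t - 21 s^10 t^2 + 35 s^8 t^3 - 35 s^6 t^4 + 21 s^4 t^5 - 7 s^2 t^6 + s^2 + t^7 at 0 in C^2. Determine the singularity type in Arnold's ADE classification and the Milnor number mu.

Type A6, Milnor number mu = 6.

The Hessian of f at 0 is [[2, 0], [0, 0]] with rank 1, so corank 1. A Groebner basis of the Jacobian ideal J(f) in C{s,t} is {t^6, s}; counting standard monomials gives mu = 6. Corank 1: A-series; mu = 6 gives A_6.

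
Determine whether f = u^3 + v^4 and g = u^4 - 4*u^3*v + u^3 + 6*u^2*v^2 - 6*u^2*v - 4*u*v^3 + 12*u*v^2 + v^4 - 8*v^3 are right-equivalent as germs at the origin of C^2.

Yes.

The Hessian of f at 0 is [[0, 0], [0, 0]] with rank 0, so corank 2. A Groebner basis of the Jacobian ideal J(f) in C{u,v} is {v^3, u^2}; counting standard monomials gives mu = 6. Corank 2; j^3 = u^3 is a perfect cube, so E-series; the 4-jet and mu = 6 give E_6. The Hessian of g at 0 is [[0, 0], [0, 0]] with rank 0, so corank 2. A Groebner basis of the Jacobian ideal J(g) in C{u,v} is {v^4, u*v^2 - 5*v^3/3, u^2 - 4*u*v + 4*v^2}; counting standard monomials gives mu = 6. Corank 2; j^3 = (u - 2*v)^3 is a perfect cube, so E-series; the 4-jet and mu = 6 give E_6. Both have type E_6, hence right-equivalent.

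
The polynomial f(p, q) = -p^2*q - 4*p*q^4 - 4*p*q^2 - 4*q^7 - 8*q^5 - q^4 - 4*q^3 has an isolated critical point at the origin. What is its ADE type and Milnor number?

Type D5, Milnor number mu = 5.

The Hessian of f at 0 has rank 0. Corank 2; j^3 = -q*(p + 2*q)^2 has shape L^2 M (L != M), so D-series; mu = 5 gives D_5.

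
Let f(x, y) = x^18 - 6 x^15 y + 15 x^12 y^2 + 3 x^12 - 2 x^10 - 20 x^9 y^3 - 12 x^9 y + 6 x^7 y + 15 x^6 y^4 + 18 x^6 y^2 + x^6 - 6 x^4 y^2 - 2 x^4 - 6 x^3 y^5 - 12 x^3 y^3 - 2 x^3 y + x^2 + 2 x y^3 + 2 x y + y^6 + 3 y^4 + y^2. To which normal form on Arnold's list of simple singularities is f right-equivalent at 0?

The Hessian of f at 0 is [[2, 2], [2, 2]] with rank 1, so corank 1. A Groebner basis of the Jacobian ideal J(f) in C{x,y} is {y^3, x + y}; counting standard monomials gives mu = 3. Corank 1: A-series; mu = 3 gives A_3.

A3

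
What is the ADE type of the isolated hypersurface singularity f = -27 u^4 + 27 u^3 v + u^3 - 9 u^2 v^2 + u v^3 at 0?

E_7

The Hessian of f at 0 is [[0, 0], [0, 0]] with rank 0, so corank 2. A Groebner basis of the Jacobian ideal J(f) in C{u,v} is {u^2/3 + v^4 + v^3/9, u^3, u^2*v - u^2/9 - v^3/27, -2*u^2/3 + u*v^2 - 2*v^3/9}; counting standard monomials gives mu = 7. Corank 2; j^3 = u^3 is a perfect cube, so E-series; the 4-jet and mu = 7 give E_7.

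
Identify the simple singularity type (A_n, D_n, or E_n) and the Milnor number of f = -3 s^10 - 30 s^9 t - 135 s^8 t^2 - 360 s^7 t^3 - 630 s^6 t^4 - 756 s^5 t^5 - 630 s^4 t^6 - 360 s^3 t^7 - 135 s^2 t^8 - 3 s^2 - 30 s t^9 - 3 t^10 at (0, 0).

Type A_9, Milnor number mu = 9.

The Hessian of f at 0 is [[-6, 0], [0, 0]] with rank 1, so corank 1. A Groebner basis of the Jacobian ideal J(f) in C{s,t} is {t^9, s}; counting standard monomials gives mu = 9. Corank 1: A-series; mu = 9 gives A_9.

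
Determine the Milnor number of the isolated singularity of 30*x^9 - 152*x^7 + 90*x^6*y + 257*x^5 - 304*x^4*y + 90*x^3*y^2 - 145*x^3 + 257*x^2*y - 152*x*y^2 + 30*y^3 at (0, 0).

The Hessian of f at 0 has rank 0. Corank 2; j^3 = -(5*x - 3*y)*(29*x^2 - 34*x*y + 10*y^2) splits into three distinct lines over C (the quadratic factor has nonzero discriminant), so D_4.

4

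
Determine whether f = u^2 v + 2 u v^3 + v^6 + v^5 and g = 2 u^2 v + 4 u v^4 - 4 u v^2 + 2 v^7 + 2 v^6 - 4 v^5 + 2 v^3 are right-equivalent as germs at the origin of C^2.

Yes.

The Hessian of f at 0 is [[0, 0], [0, 0]] with rank 0, so corank 2. A Groebner basis of the Jacobian ideal J(f) in C{u,v} is {u^3, u^2*v + u^2/6 + u*v^2/6, u*v + v^3}; counting standard monomials gives mu = 7. Corank 2; j^3 = u^2*v has shape L^2 M (L != M), so D-series; mu = 7 gives D_7. The Hessian of g at 0 is [[0, 0], [0, 0]] with rank 0, so corank 2. A Groebner basis of the Jacobian ideal J(g) in C{u,v} is {u*v + v^4 - v^2, u^3 - u^2/2 + u*v - v^3 - v^2/2, u^2*v - u^2/3 + 2*u*v/3 - v^3 - v^2/3, -u^2/6 + u*v^2 + u*v/3 - v^3 - v^2/6}; counting standard monomials gives mu = 7. Corank 2; j^3 = 2*v*(u - v)^2 has shape L^2 M (L != M), so D-series; mu = 7 gives D_7. Both have type D_7, hence right-equivalent.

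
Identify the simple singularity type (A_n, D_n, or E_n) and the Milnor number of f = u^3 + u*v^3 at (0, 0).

Type E7, Milnor number mu = 7.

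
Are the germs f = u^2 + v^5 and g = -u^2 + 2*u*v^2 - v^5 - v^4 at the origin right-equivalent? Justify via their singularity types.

Yes.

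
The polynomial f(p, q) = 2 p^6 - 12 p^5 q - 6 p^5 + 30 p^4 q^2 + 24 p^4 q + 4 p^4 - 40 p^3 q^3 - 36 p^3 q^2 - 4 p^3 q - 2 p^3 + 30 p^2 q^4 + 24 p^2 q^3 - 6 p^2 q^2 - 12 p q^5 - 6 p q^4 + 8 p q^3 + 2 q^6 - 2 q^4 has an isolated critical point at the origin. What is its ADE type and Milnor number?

Type E_6, Milnor number mu = 6.

The Hessian of f at 0 has rank 0. Corank 2; j^3 = -2*p^3 is a perfect cube, so E-series; the 4-jet and mu = 6 give E_6.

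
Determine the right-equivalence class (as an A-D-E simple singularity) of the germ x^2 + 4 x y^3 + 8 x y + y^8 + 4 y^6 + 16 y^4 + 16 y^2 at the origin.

A_7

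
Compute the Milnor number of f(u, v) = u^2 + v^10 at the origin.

9

The Hessian of f at 0 has rank 1. Corank 1: A-series; mu = 9 gives A_9.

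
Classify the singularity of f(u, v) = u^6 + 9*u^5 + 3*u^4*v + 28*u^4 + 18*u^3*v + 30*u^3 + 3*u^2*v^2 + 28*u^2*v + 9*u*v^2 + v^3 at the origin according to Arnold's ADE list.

D_{4}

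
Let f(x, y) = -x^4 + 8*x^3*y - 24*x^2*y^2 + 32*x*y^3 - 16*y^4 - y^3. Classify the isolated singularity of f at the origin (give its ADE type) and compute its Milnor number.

Type E_6, Milnor number mu = 6.

The Hessian of f at 0 has rank 0. Corank 2; j^3 = -y^3 is a perfect cube, so E-series; the 4-jet and mu = 6 give E_6.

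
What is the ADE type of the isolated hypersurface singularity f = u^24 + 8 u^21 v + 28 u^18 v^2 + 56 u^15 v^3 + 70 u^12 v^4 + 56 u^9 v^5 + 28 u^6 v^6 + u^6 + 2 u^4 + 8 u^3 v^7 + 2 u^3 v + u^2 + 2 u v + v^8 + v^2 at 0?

The Hessian of f at 0 has rank 1. Corank 1: A-series; mu = 7 gives A_7.

A_7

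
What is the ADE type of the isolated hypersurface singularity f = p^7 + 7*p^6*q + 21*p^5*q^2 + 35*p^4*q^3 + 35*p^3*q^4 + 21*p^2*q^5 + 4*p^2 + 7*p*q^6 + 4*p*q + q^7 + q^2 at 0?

A6

The Hessian of f at 0 is [[8, 4], [4, 2]] with rank 1, so corank 1. A Groebner basis of the Jacobian ideal J(f) in C{p,q} is {q^6, p + q/2}; counting standard monomials gives mu = 6. Corank 1: A-series; mu = 6 gives A_6.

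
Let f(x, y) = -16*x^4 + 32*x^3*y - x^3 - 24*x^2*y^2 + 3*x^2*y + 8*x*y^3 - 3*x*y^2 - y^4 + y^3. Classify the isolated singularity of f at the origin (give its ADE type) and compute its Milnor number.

The Hessian of f at 0 is [[0, 0], [0, 0]] with rank 0, so corank 2. A Groebner basis of the Jacobian ideal J(f) in C{x,y} is {y^4, x*y^2 - 5*y^3/6, x^2 - 2*x*y + y^2}; counting standard monomials gives mu = 6. Corank 2; j^3 = -(x - y)^3 is a perfect cube, so E-series; the 4-jet and mu = 6 give E_6.

Type E6, Milnor number mu = 6.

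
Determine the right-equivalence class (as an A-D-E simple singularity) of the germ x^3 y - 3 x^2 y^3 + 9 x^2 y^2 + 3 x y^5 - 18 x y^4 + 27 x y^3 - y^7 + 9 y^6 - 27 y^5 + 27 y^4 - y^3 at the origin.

E_{7}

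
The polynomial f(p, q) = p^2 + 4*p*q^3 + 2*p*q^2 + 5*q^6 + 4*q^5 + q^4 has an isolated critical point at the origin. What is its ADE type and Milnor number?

The Hessian of f at 0 has rank 1. Corank 1: A-series; mu = 5 gives A_5.

Type A5, Milnor number mu = 5.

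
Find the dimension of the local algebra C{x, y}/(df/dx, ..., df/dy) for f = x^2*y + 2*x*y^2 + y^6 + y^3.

7

The Hessian of f at 0 has rank 0. Corank 2; j^3 = y*(x + y)^2 has shape L^2 M (L != M), so D-series; mu = 7 gives D_7.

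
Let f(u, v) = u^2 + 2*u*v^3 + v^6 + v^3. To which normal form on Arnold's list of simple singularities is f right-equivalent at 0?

A_2

The Hessian of f at 0 has rank 1. Corank 1: A-series; mu = 2 gives A_2.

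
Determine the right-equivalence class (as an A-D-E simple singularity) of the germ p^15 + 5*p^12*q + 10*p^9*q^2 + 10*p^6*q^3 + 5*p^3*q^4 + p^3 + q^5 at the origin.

E_8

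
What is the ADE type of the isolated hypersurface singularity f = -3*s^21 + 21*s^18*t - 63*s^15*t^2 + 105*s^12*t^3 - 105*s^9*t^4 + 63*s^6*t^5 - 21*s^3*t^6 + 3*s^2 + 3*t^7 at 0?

The Hessian of f at 0 is [[6, 0], [0, 0]] with rank 1, so corank 1. A Groebner basis of the Jacobian ideal J(f) in C{s,t} is {t^6, s}; counting standard monomials gives mu = 6. Corank 1: A-series; mu = 6 gives A_6.

A6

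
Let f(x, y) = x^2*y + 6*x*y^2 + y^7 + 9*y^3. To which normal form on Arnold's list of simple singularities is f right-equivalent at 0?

The Hessian of f at 0 has rank 0. Corank 2; j^3 = y*(x + 3*y)^2 has shape L^2 M (L != M), so D-series; mu = 8 gives D_8.

D_{8}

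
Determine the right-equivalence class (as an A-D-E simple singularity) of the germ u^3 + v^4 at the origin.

E_{6}

The Hessian of f at 0 has rank 0. Corank 2; j^3 = u^3 is a perfect cube, so E-series; the 4-jet and mu = 6 give E_6.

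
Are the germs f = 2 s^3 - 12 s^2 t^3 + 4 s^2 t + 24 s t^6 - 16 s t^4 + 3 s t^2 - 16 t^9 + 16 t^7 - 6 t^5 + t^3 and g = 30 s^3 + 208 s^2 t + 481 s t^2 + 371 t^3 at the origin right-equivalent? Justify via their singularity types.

Yes.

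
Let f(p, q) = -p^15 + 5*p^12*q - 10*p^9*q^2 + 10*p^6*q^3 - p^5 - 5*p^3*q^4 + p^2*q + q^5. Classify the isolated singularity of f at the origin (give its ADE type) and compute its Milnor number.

Type D6, Milnor number mu = 6.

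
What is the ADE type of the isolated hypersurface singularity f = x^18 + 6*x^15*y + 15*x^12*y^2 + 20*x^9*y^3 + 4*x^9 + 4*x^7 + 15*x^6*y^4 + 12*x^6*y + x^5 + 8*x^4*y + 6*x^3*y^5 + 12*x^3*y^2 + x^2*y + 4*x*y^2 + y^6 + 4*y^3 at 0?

D_{7}

The Hessian of f at 0 has rank 0. Corank 2; j^3 = y*(x + 2*y)^2 has shape L^2 M (L != M), so D-series; mu = 7 gives D_7.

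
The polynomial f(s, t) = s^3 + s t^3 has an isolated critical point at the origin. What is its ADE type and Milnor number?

Type E_7, Milnor number mu = 7.

The Hessian of f at 0 has rank 0. Corank 2; j^3 = s^3 is a perfect cube, so E-series; the 4-jet and mu = 7 give E_7.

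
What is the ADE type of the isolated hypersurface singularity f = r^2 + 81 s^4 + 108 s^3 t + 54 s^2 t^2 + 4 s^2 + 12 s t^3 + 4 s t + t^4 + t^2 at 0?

A_3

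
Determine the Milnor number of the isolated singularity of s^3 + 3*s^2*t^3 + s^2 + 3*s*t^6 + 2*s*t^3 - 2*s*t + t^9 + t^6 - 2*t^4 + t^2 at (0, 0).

2

The Hessian of f at 0 is [[2, -2], [-2, 2]] with rank 1, so corank 1. A Groebner basis of the Jacobian ideal J(f) in C{s,t} is {t^2, s - t}; counting standard monomials gives mu = 2. Corank 1: A-series; mu = 2 gives A_2.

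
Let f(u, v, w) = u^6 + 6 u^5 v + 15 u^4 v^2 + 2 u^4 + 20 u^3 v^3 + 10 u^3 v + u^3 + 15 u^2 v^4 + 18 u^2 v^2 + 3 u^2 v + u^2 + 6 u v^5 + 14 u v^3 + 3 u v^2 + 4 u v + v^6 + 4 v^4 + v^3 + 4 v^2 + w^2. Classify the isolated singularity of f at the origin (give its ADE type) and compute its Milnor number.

The Hessian of f at 0 is [[2, 4, 0], [4, 8, 0], [0, 0, 2]] with rank 2, so corank 1. A Groebner basis of the Jacobian ideal J(f) in C{u,v,w} is {v^2, u + 2*v, w}; counting standard monomials gives mu = 2. Corank 1: A-series; mu = 2 gives A_2.

Type A_{2}, Milnor number mu = 2.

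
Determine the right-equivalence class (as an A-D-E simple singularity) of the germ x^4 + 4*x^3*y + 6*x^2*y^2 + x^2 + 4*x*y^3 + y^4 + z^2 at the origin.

A3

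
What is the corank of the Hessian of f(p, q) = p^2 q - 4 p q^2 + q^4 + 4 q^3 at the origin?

The Hessian at 0 is [[0, 0], [0, 0]] of rank 0; hence corank 2.

2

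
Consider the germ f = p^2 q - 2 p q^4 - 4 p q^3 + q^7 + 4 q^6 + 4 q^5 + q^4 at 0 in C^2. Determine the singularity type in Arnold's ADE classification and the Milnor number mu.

Type D_{5}, Milnor number mu = 5.

The Hessian of f at 0 has rank 0. Corank 2; j^3 = p^2*q has shape L^2 M (L != M), so D-series; mu = 5 gives D_5.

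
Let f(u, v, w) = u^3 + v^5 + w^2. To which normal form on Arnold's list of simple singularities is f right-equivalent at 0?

E8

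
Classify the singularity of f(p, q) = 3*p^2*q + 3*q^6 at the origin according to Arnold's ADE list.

The Hessian of f at 0 is [[0, 0], [0, 0]] with rank 0, so corank 2. A Groebner basis of the Jacobian ideal J(f) in C{p,q} is {p^2/6 + q^5, p^3, p*q}; counting standard monomials gives mu = 7. Corank 2; j^3 = 3*p^2*q has shape L^2 M (L != M), so D-series; mu = 7 gives D_7.

D_7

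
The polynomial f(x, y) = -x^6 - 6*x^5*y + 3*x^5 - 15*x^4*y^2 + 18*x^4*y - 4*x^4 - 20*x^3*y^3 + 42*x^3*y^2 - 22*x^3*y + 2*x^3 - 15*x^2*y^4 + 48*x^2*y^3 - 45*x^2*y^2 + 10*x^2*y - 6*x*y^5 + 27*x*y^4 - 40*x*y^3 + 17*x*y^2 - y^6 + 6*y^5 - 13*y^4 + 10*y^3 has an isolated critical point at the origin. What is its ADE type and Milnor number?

Type D_4, Milnor number mu = 4.

The Hessian of f at 0 has rank 0. Corank 2; j^3 = (x + 2*y)*(2*x^2 + 6*x*y + 5*y^2) splits into three distinct lines over C (the quadratic factor has nonzero discriminant), so D_4.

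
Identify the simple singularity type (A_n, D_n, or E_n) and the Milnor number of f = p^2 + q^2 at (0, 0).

Type A_1, Milnor number mu = 1.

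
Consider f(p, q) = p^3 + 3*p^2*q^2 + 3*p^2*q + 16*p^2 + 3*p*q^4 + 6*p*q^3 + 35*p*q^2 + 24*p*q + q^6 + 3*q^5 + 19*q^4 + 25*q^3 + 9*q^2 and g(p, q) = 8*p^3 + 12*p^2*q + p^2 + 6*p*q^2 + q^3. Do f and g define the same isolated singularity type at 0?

The Hessian of f at 0 is [[32, 24], [24, 18]] with rank 1, so corank 1. A Groebner basis of the Jacobian ideal J(f) in C{p,q} is {q^2, p + 3*q/4}; counting standard monomials gives mu = 2. Corank 1: A-series; mu = 2 gives A_2. The Hessian of g at 0 is [[2, 0], [0, 0]] with rank 1, so corank 1. A Groebner basis of the Jacobian ideal J(g) in C{p,q} is {q^2, p}; counting standard monomials gives mu = 2. Corank 1: A-series; mu = 2 gives A_2. Both have type A_2, hence right-equivalent.

Yes.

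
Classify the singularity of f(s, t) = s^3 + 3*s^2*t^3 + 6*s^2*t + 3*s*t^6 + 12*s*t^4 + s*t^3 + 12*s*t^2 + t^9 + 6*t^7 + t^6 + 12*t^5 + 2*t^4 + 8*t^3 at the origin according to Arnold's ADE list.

E_7

The Hessian of f at 0 has rank 0. Corank 2; j^3 = (s + 2*t)^3 is a perfect cube, so E-series; the 4-jet and mu = 7 give E_7.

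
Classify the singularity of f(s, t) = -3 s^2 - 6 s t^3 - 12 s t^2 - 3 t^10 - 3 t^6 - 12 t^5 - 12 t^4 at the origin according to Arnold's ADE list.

A9

The Hessian of f at 0 is [[-6, 0], [0, 0]] with rank 1, so corank 1. A Groebner basis of the Jacobian ideal J(f) in C{s,t} is {s^4 + 8*s^3/3 + 32*s^2*t - 320*s^2/3 - 896*s*t^2/3 + 512*s*t/3 - 1024*s/3 - 2048*t^2/3, s^3*t - 2*s^3 - 16*s^2*t + 48*s^2 + 128*s*t^2 - 64*s*t + 128*s + 256*t^2, s^3/6 + s^2*t^2 - 2*s^2*t + 16*s^2/3 + 40*s*t^2/3 - 16*s*t/3 + 32*s/3 + 64*t^2/3, s + t^3 + 2*t^2}; counting standard monomials gives mu = 9. Corank 1: A-series; mu = 9 gives A_9.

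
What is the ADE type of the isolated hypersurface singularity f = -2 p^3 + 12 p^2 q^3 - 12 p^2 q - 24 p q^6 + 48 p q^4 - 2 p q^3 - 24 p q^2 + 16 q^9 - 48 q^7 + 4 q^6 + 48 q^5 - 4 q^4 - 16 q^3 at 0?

E7

The Hessian of f at 0 is [[0, 0], [0, 0]] with rank 0, so corank 2. A Groebner basis of the Jacobian ideal J(f) in C{p,q} is {p^3 + 6*p^2*q + 48*p^2 + 192*p*q + 192*q^2, -6*p^2 + p*q^2 - 24*p*q - 24*q^2, 3*p^2 + 12*p*q + q^3 + 12*q^2}; counting standard monomials gives mu = 7. Corank 2; j^3 = -2*(p + 2*q)^3 is a perfect cube, so E-series; the 4-jet and mu = 7 give E_7.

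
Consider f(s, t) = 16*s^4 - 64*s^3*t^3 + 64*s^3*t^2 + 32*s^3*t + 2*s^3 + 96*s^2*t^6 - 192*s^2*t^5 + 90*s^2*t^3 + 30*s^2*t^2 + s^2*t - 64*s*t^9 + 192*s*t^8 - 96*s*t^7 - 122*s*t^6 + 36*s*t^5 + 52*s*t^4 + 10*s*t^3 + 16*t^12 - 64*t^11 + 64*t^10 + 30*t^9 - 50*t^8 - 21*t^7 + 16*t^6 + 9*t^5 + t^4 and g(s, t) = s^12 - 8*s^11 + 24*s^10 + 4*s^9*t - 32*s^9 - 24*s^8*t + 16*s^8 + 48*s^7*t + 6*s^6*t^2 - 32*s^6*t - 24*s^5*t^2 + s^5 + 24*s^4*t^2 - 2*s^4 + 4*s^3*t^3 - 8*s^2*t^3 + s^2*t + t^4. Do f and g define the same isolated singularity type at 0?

Yes.

The Hessian of f at 0 has rank 0. Corank 2; j^3 = s^2*(2*s + t) has shape L^2 M (L != M), so D-series; mu = 5 gives D_5. The Hessian of g at 0 has rank 0. Corank 2; j^3 = s^2*t has shape L^2 M (L != M), so D-series; mu = 5 gives D_5. Both have type D_5, hence right-equivalent.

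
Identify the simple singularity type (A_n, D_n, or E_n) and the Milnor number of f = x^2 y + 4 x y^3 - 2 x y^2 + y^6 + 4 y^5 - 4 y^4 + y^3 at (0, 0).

Type D_7, Milnor number mu = 7.

The Hessian of f at 0 is [[0, 0], [0, 0]] with rank 0, so corank 2. A Groebner basis of the Jacobian ideal J(f) in C{x,y} is {x^3 + 2*x^2 + x*y^2 - 3*x*y + y^2, x^2*y + 2*x^2/3 - 2*x*y^2/3 - 7*x*y/6 + y^2/2, x*y/2 + y^3 - y^2/2}; counting standard monomials gives mu = 7. Corank 2; j^3 = y*(x - y)^2 has shape L^2 M (L != M), so D-series; mu = 7 gives D_7.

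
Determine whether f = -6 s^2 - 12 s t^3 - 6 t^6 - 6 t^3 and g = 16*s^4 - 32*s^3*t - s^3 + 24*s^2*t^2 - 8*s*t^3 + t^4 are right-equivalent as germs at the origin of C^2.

No.

The Hessian of f at 0 has rank 1. Corank 1: A-series; mu = 2 gives A_2. The Hessian of g at 0 has rank 0. Corank 2; j^3 = -s^3 is a perfect cube, so E-series; the 4-jet and mu = 6 give E_6. f is A_2 but g is E_6, hence not right-equivalent.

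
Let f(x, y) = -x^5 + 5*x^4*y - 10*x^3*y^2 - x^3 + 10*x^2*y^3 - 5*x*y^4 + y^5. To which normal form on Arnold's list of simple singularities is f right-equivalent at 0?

The Hessian of f at 0 is [[0, 0], [0, 0]] with rank 0, so corank 2. A Groebner basis of the Jacobian ideal J(f) in C{x,y} is {y^5, x*y^3 - y^4/4, x^2}; counting standard monomials gives mu = 8. Corank 2; j^3 = -x^3 is a perfect cube, so E-series; the 5-jet and mu = 8 give E_8.

E_8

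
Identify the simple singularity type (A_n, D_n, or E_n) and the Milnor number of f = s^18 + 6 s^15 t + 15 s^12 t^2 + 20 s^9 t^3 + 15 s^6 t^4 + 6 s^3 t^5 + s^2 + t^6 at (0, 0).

The Hessian of f at 0 is [[2, 0], [0, 0]] with rank 1, so corank 1. A Groebner basis of the Jacobian ideal J(f) in C{s,t} is {t^5, s}; counting standard monomials gives mu = 5. Corank 1: A-series; mu = 5 gives A_5.

Type A5, Milnor number mu = 5.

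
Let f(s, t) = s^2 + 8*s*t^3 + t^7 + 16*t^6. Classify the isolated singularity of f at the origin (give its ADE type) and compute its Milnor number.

Type A6, Milnor number mu = 6.

The Hessian of f at 0 is [[2, 0], [0, 0]] with rank 1, so corank 1. A Groebner basis of the Jacobian ideal J(f) in C{s,t} is {s/4 + t^3, s^2}; counting standard monomials gives mu = 6. Corank 1: A-series; mu = 6 gives A_6.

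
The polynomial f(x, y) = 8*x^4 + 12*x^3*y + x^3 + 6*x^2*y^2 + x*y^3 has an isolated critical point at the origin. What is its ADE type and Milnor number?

The Hessian of f at 0 has rank 0. Corank 2; j^3 = x^3 is a perfect cube, so E-series; the 4-jet and mu = 7 give E_7.

Type E_7, Milnor number mu = 7.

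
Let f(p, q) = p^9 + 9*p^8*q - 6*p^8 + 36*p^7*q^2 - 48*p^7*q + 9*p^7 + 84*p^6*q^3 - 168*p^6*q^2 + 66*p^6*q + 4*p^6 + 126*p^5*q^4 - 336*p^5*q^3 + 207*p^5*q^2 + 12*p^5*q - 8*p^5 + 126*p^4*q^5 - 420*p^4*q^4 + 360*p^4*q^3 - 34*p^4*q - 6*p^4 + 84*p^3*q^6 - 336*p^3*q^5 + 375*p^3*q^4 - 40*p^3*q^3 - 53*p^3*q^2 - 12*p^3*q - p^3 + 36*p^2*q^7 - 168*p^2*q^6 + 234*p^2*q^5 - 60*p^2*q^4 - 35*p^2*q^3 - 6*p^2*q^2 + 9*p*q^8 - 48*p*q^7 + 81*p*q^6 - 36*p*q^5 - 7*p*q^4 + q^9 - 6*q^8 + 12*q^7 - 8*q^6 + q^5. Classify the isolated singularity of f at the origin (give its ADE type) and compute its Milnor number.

Type E_8, Milnor number mu = 8.

The Hessian of f at 0 has rank 0. Corank 2; j^3 = -p^3 is a perfect cube, so E-series; the 5-jet and mu = 8 give E_8.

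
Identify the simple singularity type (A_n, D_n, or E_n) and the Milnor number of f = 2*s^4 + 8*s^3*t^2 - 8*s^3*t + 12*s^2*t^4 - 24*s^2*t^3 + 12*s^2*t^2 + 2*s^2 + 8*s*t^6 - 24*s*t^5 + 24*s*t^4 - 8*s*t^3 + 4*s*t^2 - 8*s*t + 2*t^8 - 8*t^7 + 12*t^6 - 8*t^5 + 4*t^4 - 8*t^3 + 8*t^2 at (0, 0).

Type A_{3}, Milnor number mu = 3.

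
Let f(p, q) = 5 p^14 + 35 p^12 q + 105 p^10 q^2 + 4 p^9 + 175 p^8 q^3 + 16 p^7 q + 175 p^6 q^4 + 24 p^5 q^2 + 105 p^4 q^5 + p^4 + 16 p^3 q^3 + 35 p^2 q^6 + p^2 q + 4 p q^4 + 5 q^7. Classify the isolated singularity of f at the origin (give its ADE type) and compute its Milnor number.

Type D_{8}, Milnor number mu = 8.

The Hessian of f at 0 is [[0, 0], [0, 0]] with rank 0, so corank 2. A Groebner basis of the Jacobian ideal J(f) in C{p,q} is {-2*p^2/3 + p*q^3, p*q/2 + q^4, p^3, p^2*q}; counting standard monomials gives mu = 8. Corank 2; j^3 = p^2*q has shape L^2 M (L != M), so D-series; mu = 8 gives D_8.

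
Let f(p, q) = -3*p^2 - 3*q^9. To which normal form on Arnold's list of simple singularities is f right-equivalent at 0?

A_{8}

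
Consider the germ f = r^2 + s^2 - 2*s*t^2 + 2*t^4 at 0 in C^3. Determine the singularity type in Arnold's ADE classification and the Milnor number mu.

The Hessian of f at 0 has rank 2. Corank 1: A-series; mu = 3 gives A_3.

Type A3, Milnor number mu = 3.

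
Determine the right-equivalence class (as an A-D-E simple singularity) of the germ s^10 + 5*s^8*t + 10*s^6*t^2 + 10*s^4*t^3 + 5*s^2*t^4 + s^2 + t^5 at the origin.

A_4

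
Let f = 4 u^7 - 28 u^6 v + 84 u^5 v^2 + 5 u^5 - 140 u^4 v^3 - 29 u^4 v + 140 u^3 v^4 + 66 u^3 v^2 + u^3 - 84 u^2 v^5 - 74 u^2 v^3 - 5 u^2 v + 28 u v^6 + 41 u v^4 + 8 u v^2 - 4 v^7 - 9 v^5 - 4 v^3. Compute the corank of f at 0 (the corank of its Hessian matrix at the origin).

Hessian at 0 has rank 0.

2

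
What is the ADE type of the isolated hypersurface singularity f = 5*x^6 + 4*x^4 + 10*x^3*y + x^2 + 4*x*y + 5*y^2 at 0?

A_1

The Hessian of f at 0 is [[2, 4], [4, 10]] with rank 2, so corank 0. A Groebner basis of the Jacobian ideal J(f) in C{x,y} is {x, y}; counting standard monomials gives mu = 1. Corank 0: nondegenerate Morse point, so A_1.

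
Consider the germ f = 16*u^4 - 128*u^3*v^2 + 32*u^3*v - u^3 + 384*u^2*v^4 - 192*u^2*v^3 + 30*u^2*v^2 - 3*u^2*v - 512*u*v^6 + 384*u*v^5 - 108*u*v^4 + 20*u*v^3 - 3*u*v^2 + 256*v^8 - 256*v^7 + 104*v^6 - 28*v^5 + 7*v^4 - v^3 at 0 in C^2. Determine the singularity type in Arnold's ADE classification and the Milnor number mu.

Type E_6, Milnor number mu = 6.

The Hessian of f at 0 has rank 0. Corank 2; j^3 = -(u + v)^3 is a perfect cube, so E-series; the 4-jet and mu = 6 give E_6.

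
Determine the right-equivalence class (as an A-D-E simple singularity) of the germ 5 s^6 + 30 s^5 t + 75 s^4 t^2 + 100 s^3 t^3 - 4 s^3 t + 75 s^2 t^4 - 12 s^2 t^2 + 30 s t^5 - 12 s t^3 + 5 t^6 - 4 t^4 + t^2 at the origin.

A5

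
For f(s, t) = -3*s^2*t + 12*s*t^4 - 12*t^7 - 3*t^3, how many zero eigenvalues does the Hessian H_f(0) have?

2

Hessian at 0 has rank 0.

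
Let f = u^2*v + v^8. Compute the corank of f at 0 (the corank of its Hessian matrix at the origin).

2

Hessian at 0 has rank 0.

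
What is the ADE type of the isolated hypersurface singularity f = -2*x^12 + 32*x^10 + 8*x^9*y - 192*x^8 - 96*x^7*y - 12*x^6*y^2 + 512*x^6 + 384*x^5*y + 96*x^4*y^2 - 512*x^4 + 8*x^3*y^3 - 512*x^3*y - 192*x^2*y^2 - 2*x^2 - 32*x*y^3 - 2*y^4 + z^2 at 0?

A_3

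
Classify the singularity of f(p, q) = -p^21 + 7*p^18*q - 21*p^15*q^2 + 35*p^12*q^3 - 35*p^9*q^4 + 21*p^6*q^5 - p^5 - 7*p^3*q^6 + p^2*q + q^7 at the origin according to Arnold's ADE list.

The Hessian of f at 0 is [[0, 0], [0, 0]] with rank 0, so corank 2. A Groebner basis of the Jacobian ideal J(f) in C{p,q} is {p^2/7 + q^6, p^3, p*q}; counting standard monomials gives mu = 8. Corank 2; j^3 = p^2*q has shape L^2 M (L != M), so D-series; mu = 8 gives D_8.

D_8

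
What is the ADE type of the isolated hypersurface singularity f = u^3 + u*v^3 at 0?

The Hessian of f at 0 is [[0, 0], [0, 0]] with rank 0, so corank 2. A Groebner basis of the Jacobian ideal J(f) in C{u,v} is {u^3, u*v^2, 3*u^2 + v^3}; counting standard monomials gives mu = 7. Corank 2; j^3 = u^3 is a perfect cube, so E-series; the 4-jet and mu = 7 give E_7.

E_7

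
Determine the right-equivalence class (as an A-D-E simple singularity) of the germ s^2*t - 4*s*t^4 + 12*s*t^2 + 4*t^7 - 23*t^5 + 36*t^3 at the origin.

The Hessian of f at 0 has rank 0. Corank 2; j^3 = t*(s + 6*t)^2 has shape L^2 M (L != M), so D-series; mu = 6 gives D_6.

D_6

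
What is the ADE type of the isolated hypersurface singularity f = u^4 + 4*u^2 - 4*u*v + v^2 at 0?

The Hessian of f at 0 is [[8, -4], [-4, 2]] with rank 1, so corank 1. A Groebner basis of the Jacobian ideal J(f) in C{u,v} is {v^3, u - v/2}; counting standard monomials gives mu = 3. Corank 1: A-series; mu = 3 gives A_3.

A3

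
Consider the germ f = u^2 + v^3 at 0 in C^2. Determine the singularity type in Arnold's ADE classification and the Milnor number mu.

Type A_{2}, Milnor number mu = 2.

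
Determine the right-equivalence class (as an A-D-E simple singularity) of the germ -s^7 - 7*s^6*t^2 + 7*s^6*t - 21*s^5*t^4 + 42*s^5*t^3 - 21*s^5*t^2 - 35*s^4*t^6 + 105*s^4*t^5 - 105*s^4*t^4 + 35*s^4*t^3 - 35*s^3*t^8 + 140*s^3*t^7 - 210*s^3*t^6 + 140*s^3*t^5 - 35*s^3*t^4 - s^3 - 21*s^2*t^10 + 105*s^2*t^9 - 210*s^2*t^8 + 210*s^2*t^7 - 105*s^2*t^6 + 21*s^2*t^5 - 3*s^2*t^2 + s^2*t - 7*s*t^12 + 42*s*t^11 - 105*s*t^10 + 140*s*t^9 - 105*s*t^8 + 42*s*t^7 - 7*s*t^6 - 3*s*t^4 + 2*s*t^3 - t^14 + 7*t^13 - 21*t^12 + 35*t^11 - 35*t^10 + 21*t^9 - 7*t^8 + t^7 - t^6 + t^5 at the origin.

D8

The Hessian of f at 0 is [[0, 0], [0, 0]] with rank 0, so corank 2. A Groebner basis of the Jacobian ideal J(f) in C{s,t} is {-s^2 + s*t + t^4 + t^3, s^3 - s*t/7 - t^3/7, s^2 + s*t^2 - s*t - t^3}; counting standard monomials gives mu = 8. Corank 2; j^3 = -s^2*(s - t) has shape L^2 M (L != M), so D-series; mu = 8 gives D_8.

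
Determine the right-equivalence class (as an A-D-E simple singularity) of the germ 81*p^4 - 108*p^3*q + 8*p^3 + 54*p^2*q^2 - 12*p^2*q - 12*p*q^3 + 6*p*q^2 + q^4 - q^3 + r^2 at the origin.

E_6

The Hessian of f at 0 is [[0, 0, 0], [0, 0, 0], [0, 0, 2]] with rank 1, so corank 2. A Groebner basis of the Jacobian ideal J(f) in C{p,q,r} is {q^4, p*q^2 - 4*q^3/9, p^2 - p*q + q^2/4, r}; counting standard monomials gives mu = 6. Corank 2; j^3 = (2*p - q)^3 is a perfect cube, so E-series; the 4-jet and mu = 6 give E_6.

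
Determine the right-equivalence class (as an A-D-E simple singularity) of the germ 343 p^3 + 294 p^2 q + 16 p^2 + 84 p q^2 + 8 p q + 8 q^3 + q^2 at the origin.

The Hessian of f at 0 is [[32, 8], [8, 2]] with rank 1, so corank 1. A Groebner basis of the Jacobian ideal J(f) in C{p,q} is {q^2, p + q/4}; counting standard monomials gives mu = 2. Corank 1: A-series; mu = 2 gives A_2.

A2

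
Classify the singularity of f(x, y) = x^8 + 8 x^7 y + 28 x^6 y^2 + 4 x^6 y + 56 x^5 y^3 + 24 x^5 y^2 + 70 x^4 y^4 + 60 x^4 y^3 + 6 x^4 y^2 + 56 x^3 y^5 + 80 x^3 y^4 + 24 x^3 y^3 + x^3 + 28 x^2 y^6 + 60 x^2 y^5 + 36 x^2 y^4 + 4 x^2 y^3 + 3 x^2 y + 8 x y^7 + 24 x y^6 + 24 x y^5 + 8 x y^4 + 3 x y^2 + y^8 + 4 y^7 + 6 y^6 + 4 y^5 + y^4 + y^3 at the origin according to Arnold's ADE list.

E_6

The Hessian of f at 0 has rank 0. Corank 2; j^3 = (x + y)^3 is a perfect cube, so E-series; the 4-jet and mu = 6 give E_6.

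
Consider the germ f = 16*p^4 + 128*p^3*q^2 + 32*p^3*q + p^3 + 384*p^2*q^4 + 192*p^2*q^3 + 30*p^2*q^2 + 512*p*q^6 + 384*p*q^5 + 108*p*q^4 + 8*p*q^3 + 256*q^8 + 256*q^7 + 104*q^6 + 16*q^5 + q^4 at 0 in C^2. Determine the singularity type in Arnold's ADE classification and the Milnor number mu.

Type E_{6}, Milnor number mu = 6.

The Hessian of f at 0 has rank 0. Corank 2; j^3 = p^3 is a perfect cube, so E-series; the 4-jet and mu = 6 give E_6.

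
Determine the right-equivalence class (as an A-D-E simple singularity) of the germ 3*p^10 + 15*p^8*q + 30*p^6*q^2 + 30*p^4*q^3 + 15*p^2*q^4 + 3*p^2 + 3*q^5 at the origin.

The Hessian of f at 0 has rank 1. Corank 1: A-series; mu = 4 gives A_4.

A_4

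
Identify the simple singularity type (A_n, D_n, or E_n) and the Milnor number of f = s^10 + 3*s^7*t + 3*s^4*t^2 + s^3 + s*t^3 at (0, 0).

Type E_7, Milnor number mu = 7.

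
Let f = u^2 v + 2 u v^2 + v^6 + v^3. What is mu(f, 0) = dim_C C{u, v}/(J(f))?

7

The Hessian of f at 0 has rank 0. Corank 2; j^3 = v*(u + v)^2 has shape L^2 M (L != M), so D-series; mu = 7 gives D_7.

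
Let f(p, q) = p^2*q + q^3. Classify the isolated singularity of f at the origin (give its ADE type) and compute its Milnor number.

Type D_{4}, Milnor number mu = 4.

The Hessian of f at 0 is [[0, 0], [0, 0]] with rank 0, so corank 2. A Groebner basis of the Jacobian ideal J(f) in C{p,q} is {q^3, p^2 + 3*q^2, p*q}; counting standard monomials gives mu = 4. Corank 2; j^3 = q*(p^2 + q^2) splits into three distinct lines over C (the quadratic factor has nonzero discriminant), so D_4.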